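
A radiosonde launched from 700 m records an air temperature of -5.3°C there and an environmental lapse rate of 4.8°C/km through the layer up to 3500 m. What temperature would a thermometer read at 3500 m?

-18.74°C

700 → 3500 m (environmental, 4.8°C/km): ΔT = -4.8 × 2.8 = -13.44°C → T = -18.74°C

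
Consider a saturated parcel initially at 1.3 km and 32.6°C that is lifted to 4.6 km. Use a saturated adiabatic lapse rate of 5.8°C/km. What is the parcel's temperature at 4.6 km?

1300–4600 m, saturated adiabatic: Δz = 3.3 km ⇒ ΔT = -19.14°C; T = 13.46°C

13.46°C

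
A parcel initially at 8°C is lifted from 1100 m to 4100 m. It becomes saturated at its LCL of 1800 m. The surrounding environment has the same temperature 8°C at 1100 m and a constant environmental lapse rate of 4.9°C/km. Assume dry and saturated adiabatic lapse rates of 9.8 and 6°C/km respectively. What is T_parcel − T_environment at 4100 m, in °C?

Parcel:
  Dry to 1800 m: -9.8 × 0.7 km = -6.86°C, so T = 1.14°C.
  Saturated to 4100 m: -6 × 2.3 km = -13.8°C, so T = -12.66°C.
Environment:
  Environment to 4100 m: -4.9 × 3 km = -14.7°C, so T = -6.7°C.
T_parcel − T_env = -12.66 − (-6.7) = -5.96°C

-5.96°C (parcel cooler than environment)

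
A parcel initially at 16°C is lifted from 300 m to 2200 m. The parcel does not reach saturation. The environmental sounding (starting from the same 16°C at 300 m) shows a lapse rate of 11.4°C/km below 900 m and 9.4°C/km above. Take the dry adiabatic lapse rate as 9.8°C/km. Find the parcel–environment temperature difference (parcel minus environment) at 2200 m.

+0.44°C (parcel warmer than environment)

Parcel:
  Dry to 2200 m: -9.8 × 1.9 km = -18.62°C, so T = -2.62°C.
Environment:
  Environment, lower layer to 900 m: -11.4 × 0.6 km = -6.84°C, so T = 9.16°C.
  Environment, upper layer to 2200 m: -9.4 × 1.3 km = -12.22°C, so T = -3.06°C.
T_parcel − T_env = -2.62 − (-3.06) = +0.44°C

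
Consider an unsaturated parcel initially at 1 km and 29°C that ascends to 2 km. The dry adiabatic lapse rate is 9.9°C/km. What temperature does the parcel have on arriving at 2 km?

19.1°C

1000–2000 m, dry adiabatic: Δz = 1 km ⇒ ΔT = -9.9°C; T = 19.1°C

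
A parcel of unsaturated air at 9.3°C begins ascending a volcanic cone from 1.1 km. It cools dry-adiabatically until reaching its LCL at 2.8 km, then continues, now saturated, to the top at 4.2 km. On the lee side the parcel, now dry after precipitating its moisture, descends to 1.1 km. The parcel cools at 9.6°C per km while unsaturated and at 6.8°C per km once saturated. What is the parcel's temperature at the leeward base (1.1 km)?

13.22°C

Dry to 2800 m: -9.6 × 1.7 km = -16.32°C, so T = -7.02°C.
Saturated to 4200 m: -6.8 × 1.4 km = -9.52°C, so T = -16.54°C.
Dry descent to 1100 m: +9.6 × 3.1 km = +29.76°C, so T = 13.22°C.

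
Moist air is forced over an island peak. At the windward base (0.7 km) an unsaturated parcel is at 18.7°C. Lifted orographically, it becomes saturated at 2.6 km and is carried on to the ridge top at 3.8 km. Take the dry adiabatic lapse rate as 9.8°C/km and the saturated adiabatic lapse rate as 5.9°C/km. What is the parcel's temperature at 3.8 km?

700–2600 m, dry: Δz = 1.9 km ⇒ ΔT = -18.62°C; T = 0.08°C
2600–3800 m, saturated: Δz = 1.2 km ⇒ ΔT = -7.08°C; T = -7°C

-7°C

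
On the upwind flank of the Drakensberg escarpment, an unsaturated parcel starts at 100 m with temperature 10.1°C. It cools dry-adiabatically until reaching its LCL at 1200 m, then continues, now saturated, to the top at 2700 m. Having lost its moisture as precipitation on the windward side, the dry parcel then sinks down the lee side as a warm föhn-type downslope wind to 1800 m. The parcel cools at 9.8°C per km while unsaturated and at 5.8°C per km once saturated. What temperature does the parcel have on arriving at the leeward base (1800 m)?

-0.56°C

100 → 1200 m (dry, 9.8°C/km): ΔT = -9.8 × 1.1 = -10.78°C → T = -0.68°C
1200 → 2700 m (saturated, 5.8°C/km): ΔT = -5.8 × 1.5 = -8.7°C → T = -9.38°C
2700 → 1800 m (dry descent, 9.8°C/km): ΔT = +9.8 × 0.9 = +8.82°C → T = -0.56°C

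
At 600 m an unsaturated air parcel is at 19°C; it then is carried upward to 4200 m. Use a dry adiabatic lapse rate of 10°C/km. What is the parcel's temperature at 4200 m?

-17°C

600–4200 m, dry adiabatic: Δz = 3.6 km ⇒ ΔT = -36°C; T = -17°C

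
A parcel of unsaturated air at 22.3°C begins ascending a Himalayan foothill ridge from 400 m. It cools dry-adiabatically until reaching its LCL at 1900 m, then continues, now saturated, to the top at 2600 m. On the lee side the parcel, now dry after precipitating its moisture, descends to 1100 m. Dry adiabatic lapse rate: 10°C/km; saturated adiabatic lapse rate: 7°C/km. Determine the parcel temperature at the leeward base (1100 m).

17.4°C

400–1900 m, dry: Δz = 1.5 km ⇒ ΔT = -15°C; T = 7.3°C
1900–2600 m, saturated: Δz = 0.7 km ⇒ ΔT = -4.9°C; T = 2.4°C
2600–1100 m, dry descent: Δz = 1.5 km ⇒ ΔT = +15°C; T = 17.4°C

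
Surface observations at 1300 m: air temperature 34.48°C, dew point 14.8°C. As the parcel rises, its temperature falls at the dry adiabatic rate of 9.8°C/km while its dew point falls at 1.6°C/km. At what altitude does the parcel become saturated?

T and T_d converge at 9.8 − 1.6 = 8.2°C per km
Height above start = (34.48 − 14.8) / 8.2 = 2.4 km
LCL altitude = 1300 m + 2400 m = 3700 m

3700 m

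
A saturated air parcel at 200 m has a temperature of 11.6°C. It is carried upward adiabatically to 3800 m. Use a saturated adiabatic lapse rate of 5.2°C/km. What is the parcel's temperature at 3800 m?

200–3800 m, saturated adiabatic: Δz = 3.6 km ⇒ ΔT = -18.72°C; T = -7.12°C

-7.12°C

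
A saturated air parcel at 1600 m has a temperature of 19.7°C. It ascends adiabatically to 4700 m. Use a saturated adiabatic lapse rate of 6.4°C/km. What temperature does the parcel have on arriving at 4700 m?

1600–4700 m, saturated adiabatic: Δz = 3.1 km ⇒ ΔT = -19.84°C; T = -0.14°C

-0.14°C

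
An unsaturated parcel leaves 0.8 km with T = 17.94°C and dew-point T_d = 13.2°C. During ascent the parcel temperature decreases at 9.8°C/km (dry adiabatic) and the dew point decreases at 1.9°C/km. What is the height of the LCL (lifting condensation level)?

T and T_d converge at 9.8 − 1.9 = 7.9°C per km
Height above start = (17.94 − 13.2) / 7.9 = 0.6 km
LCL altitude = 800 m + 600 m = 1400 m

1.4 km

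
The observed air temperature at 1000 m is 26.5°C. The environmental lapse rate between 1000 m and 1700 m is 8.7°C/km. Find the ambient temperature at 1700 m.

20.41°C

1000–1700 m, environmental: Δz = 0.7 km ⇒ ΔT = -6.09°C; T = 20.41°C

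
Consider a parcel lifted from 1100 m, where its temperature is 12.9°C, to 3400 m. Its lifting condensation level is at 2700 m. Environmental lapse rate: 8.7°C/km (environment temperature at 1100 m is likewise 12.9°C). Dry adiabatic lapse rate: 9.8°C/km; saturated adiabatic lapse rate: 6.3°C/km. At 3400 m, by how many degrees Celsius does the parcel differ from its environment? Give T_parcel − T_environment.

Parcel:
  From 1100 m to 2700 m (dry): cools by 9.8 × 1.6 = 15.68°C, giving -2.78°C.
  From 2700 m to 3400 m (saturated): cools by 6.3 × 0.7 = 4.41°C, giving -7.19°C.
Environment:
  From 1100 m to 3400 m (environment): cools by 8.7 × 2.3 = 20.01°C, giving -7.11°C.
T_parcel − T_env = -7.19 − (-7.11) = -0.08°C

-0.08°C (parcel cooler than environment)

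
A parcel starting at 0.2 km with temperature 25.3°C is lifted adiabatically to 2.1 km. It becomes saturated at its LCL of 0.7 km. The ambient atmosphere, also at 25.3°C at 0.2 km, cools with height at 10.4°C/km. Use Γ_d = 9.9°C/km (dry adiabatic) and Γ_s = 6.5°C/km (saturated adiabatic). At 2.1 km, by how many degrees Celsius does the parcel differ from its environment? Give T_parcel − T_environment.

+5.71°C (parcel warmer than environment)

Parcel:
  200–700 m, dry: Δz = 0.5 km ⇒ ΔT = -4.95°C; T = 20.35°C
  700–2100 m, saturated: Δz = 1.4 km ⇒ ΔT = -9.1°C; T = 11.25°C
Environment:
  200–2100 m, environment: Δz = 1.9 km ⇒ ΔT = -19.76°C; T = 5.54°C
T_parcel − T_env = 11.25 − 5.54 = +5.71°C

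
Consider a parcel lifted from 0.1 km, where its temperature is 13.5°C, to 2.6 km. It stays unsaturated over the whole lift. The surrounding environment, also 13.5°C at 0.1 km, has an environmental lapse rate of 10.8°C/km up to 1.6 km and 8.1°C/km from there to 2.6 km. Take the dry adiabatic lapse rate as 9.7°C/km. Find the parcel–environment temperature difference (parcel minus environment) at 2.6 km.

+0.05°C (parcel warmer than environment)

Parcel:
  From 100 m to 2600 m (dry): cools by 9.7 × 2.5 = 24.25°C, giving -10.75°C.
Environment:
  From 100 m to 1600 m (environment, lower layer): cools by 10.8 × 1.5 = 16.2°C, giving -2.7°C.
  From 1600 m to 2600 m (environment, upper layer): cools by 8.1 × 1 = 8.1°C, giving -10.8°C.
T_parcel − T_env = -10.75 − (-10.8) = +0.05°C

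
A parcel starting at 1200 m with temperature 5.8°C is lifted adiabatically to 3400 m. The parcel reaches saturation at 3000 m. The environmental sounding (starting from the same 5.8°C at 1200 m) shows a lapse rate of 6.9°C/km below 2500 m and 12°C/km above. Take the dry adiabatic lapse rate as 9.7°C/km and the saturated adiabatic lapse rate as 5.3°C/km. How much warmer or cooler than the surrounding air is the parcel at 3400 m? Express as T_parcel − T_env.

Parcel:
  1200 → 3000 m (dry, 9.7°C/km): ΔT = -9.7 × 1.8 = -17.46°C → T = -11.66°C
  3000 → 3400 m (saturated, 5.3°C/km): ΔT = -5.3 × 0.4 = -2.12°C → T = -13.78°C
Environment:
  1200 → 2500 m (environment, lower layer, 6.9°C/km): ΔT = -6.9 × 1.3 = -8.97°C → T = -3.17°C
  2500 → 3400 m (environment, upper layer, 12°C/km): ΔT = -12 × 0.9 = -10.8°C → T = -13.97°C
T_parcel − T_env = -13.78 − (-13.97) = +0.19°C

+0.19°C (parcel warmer than environment)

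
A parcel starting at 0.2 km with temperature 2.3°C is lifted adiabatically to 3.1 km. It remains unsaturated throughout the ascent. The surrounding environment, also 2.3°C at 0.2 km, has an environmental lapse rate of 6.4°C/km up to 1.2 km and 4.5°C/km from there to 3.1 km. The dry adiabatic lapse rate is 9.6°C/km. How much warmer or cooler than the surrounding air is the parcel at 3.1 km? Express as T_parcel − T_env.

Parcel:
  Dry to 3100 m: -9.6 × 2.9 km = -27.84°C, so T = -25.54°C.
Environment:
  Environment, lower layer to 1200 m: -6.4 × 1 km = -6.4°C, so T = -4.1°C.
  Environment, upper layer to 3100 m: -4.5 × 1.9 km = -8.55°C, so T = -12.65°C.
T_parcel − T_env = -25.54 − (-12.65) = -12.89°C

-12.89°C (parcel cooler than environment)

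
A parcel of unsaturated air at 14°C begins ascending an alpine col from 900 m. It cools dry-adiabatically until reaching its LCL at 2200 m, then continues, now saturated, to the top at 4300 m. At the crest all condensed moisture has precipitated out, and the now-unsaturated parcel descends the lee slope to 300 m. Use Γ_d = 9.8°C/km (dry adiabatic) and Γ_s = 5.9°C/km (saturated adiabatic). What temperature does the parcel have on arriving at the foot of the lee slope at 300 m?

28.07°C

From 900 m to 2200 m (dry): cools by 9.8 × 1.3 = 12.74°C, giving 1.26°C.
From 2200 m to 4300 m (saturated): cools by 5.9 × 2.1 = 12.39°C, giving -11.13°C.
From 4300 m to 300 m (dry descent): warms by 9.8 × 4 = 39.2°C, giving 28.07°C.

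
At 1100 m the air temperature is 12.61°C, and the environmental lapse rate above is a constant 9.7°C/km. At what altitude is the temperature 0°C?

2400 m

Height above start = (12.61 − 0) / 9.7 = 1.3 km
Altitude = 1100 m + 1300 m = 2400 m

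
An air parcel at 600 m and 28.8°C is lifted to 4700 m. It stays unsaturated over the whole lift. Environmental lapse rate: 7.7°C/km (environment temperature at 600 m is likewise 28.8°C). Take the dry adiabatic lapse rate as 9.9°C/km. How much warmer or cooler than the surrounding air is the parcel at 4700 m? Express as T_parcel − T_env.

-9.02°C (parcel cooler than environment)

Parcel:
  Dry to 4700 m: -9.9 × 4.1 km = -40.59°C, so T = -11.79°C.
Environment:
  Environment to 4700 m: -7.7 × 4.1 km = -31.57°C, so T = -2.77°C.
T_parcel − T_env = -11.79 − (-2.77) = -9.02°C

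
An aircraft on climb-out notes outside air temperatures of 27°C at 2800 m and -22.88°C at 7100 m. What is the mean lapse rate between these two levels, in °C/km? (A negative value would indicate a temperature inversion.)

11.6°C/km

Γ = −ΔT/Δz = (27 − (-22.88)) / (7100 − 2800) m
  = 49.88°C / 4.3 km = 11.6°C/km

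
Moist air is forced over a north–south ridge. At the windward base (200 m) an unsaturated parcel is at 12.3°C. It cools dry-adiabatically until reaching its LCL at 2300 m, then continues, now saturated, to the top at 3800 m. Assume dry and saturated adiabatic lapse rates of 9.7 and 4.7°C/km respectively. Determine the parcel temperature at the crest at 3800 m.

-15.12°C

200–2300 m, dry: Δz = 2.1 km ⇒ ΔT = -20.37°C; T = -8.07°C
2300–3800 m, saturated: Δz = 1.5 km ⇒ ΔT = -7.05°C; T = -15.12°C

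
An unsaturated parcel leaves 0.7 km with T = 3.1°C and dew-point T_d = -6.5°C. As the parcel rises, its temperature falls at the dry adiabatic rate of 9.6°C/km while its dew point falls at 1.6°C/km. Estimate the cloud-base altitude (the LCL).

1.9 km

T and T_d converge at 9.6 − 1.6 = 8°C per km
Height above start = (3.1 − (-6.5)) / 8 = 1.2 km
LCL altitude = 700 m + 1200 m = 1900 m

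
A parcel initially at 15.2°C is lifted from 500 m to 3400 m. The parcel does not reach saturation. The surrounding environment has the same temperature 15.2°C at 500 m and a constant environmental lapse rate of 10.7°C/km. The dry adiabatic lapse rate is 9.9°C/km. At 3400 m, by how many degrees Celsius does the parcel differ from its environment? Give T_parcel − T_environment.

+2.32°C (parcel warmer than environment)

Parcel:
  From 500 m to 3400 m (dry): cools by 9.9 × 2.9 = 28.71°C, giving -13.51°C.
Environment:
  From 500 m to 3400 m (environment): cools by 10.7 × 2.9 = 31.03°C, giving -15.83°C.
T_parcel − T_env = -13.51 − (-15.83) = +2.32°C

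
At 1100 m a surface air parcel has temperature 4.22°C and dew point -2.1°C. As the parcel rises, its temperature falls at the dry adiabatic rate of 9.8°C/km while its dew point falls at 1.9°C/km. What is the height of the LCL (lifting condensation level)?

T and T_d converge at 9.8 − 1.9 = 7.9°C per km
Height above start = (4.22 − (-2.1)) / 7.9 = 0.8 km
LCL altitude = 1100 m + 800 m = 1900 m

1900 m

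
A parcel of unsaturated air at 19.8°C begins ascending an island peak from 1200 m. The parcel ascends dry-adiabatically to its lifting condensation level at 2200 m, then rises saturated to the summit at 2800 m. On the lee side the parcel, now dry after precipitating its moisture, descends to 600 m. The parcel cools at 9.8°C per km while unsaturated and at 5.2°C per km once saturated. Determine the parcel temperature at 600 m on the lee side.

28.44°C

1200–2200 m, dry: Δz = 1 km ⇒ ΔT = -9.8°C; T = 10°C
2200–2800 m, saturated: Δz = 0.6 km ⇒ ΔT = -3.12°C; T = 6.88°C
2800–600 m, dry descent: Δz = 2.2 km ⇒ ΔT = +21.56°C; T = 28.44°C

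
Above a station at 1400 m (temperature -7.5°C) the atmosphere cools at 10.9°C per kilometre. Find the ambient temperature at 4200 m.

1400 → 4200 m (environmental, 10.9°C/km): ΔT = -10.9 × 2.8 = -30.52°C → T = -38.02°C

-38.02°C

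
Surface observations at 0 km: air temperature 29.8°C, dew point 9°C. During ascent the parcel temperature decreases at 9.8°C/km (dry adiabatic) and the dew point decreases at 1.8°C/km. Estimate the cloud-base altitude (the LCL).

2.6 km

T and T_d converge at 9.8 − 1.8 = 8°C per km
Height above start = (29.8 − 9) / 8 = 2.6 km
LCL altitude = 0 m + 2600 m = 2600 m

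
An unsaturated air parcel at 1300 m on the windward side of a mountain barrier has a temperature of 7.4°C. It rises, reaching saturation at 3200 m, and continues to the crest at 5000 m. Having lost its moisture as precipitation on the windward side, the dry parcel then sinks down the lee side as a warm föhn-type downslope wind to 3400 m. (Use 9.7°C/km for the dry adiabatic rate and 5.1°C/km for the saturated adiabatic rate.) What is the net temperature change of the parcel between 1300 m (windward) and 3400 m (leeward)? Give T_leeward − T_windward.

-12.09°C

Dry to 3200 m: -9.7 × 1.9 km = -18.43°C, so T = -11.03°C.
Saturated to 5000 m: -5.1 × 1.8 km = -9.18°C, so T = -20.21°C.
Dry descent to 3400 m: +9.7 × 1.6 km = +15.52°C, so T = -4.69°C.
Net change vs windward start: -4.69 − 7.4 = -12.09°C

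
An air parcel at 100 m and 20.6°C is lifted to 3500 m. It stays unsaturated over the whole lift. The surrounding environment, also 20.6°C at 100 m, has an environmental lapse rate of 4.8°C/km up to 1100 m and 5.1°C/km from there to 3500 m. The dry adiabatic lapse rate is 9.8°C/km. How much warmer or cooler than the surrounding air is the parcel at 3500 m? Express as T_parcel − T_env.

-16.28°C (parcel cooler than environment)

Parcel:
  100 → 3500 m (dry, 9.8°C/km): ΔT = -9.8 × 3.4 = -33.32°C → T = -12.72°C
Environment:
  100 → 1100 m (environment, lower layer, 4.8°C/km): ΔT = -4.8 × 1 = -4.8°C → T = 15.8°C
  1100 → 3500 m (environment, upper layer, 5.1°C/km): ΔT = -5.1 × 2.4 = -12.24°C → T = 3.56°C
T_parcel − T_env = -12.72 − 3.56 = -16.28°C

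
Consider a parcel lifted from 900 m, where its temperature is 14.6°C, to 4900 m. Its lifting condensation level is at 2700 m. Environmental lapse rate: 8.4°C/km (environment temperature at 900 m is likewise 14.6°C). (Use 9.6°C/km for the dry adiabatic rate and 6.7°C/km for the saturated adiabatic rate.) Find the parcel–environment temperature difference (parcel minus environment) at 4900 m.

Parcel:
  Dry to 2700 m: -9.6 × 1.8 km = -17.28°C, so T = -2.68°C.
  Saturated to 4900 m: -6.7 × 2.2 km = -14.74°C, so T = -17.42°C.
Environment:
  Environment to 4900 m: -8.4 × 4 km = -33.6°C, so T = -19°C.
T_parcel − T_env = -17.42 − (-19) = +1.58°C

+1.58°C (parcel warmer than environment)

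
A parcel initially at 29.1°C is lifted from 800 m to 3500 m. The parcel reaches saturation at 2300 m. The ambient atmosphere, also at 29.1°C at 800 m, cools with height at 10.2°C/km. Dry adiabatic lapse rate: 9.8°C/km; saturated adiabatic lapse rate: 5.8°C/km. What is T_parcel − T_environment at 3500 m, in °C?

+5.88°C (parcel warmer than environment)

Parcel:
  800 → 2300 m (dry, 9.8°C/km): ΔT = -9.8 × 1.5 = -14.7°C → T = 14.4°C
  2300 → 3500 m (saturated, 5.8°C/km): ΔT = -5.8 × 1.2 = -6.96°C → T = 7.44°C
Environment:
  800 → 3500 m (environment, 10.2°C/km): ΔT = -10.2 × 2.7 = -27.54°C → T = 1.56°C
T_parcel − T_env = 7.44 − 1.56 = +5.88°C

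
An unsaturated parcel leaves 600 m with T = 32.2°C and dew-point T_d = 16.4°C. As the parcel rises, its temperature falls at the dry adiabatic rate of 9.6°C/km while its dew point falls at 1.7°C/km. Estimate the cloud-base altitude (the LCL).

T and T_d converge at 9.6 − 1.7 = 7.9°C per km
Height above start = (32.2 − 16.4) / 7.9 = 2 km
LCL altitude = 600 m + 2000 m = 2600 m

2600 m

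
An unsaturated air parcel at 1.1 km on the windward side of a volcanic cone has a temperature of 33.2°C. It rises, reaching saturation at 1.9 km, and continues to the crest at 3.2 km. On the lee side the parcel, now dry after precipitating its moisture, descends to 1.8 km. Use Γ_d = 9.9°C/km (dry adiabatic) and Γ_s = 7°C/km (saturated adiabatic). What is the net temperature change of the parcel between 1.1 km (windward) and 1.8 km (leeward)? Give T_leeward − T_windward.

-3.16°C

From 1100 m to 1900 m (dry): cools by 9.9 × 0.8 = 7.92°C, giving 25.28°C.
From 1900 m to 3200 m (saturated): cools by 7 × 1.3 = 9.1°C, giving 16.18°C.
From 3200 m to 1800 m (dry descent): warms by 9.9 × 1.4 = 13.86°C, giving 30.04°C.
Net change vs windward start: 30.04 − 33.2 = -3.16°C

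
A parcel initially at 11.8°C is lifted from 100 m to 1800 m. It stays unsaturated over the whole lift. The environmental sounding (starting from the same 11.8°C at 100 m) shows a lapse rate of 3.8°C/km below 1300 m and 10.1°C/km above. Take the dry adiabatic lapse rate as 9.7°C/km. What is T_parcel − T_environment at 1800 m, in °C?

-6.88°C (parcel cooler than environment)

Parcel:
  100 → 1800 m (dry, 9.7°C/km): ΔT = -9.7 × 1.7 = -16.49°C → T = -4.69°C
Environment:
  100 → 1300 m (environment, lower layer, 3.8°C/km): ΔT = -3.8 × 1.2 = -4.56°C → T = 7.24°C
  1300 → 1800 m (environment, upper layer, 10.1°C/km): ΔT = -10.1 × 0.5 = -5.05°C → T = 2.19°C
T_parcel − T_env = -4.69 − 2.19 = -6.88°C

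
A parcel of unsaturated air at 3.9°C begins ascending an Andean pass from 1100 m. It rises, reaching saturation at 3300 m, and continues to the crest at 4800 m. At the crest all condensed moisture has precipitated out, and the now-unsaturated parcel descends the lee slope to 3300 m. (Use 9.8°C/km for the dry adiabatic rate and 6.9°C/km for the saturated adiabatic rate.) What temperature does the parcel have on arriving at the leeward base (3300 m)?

-13.31°C

1100–3300 m, dry: Δz = 2.2 km ⇒ ΔT = -21.56°C; T = -17.66°C
3300–4800 m, saturated: Δz = 1.5 km ⇒ ΔT = -10.35°C; T = -28.01°C
4800–3300 m, dry descent: Δz = 1.5 km ⇒ ΔT = +14.7°C; T = -13.31°C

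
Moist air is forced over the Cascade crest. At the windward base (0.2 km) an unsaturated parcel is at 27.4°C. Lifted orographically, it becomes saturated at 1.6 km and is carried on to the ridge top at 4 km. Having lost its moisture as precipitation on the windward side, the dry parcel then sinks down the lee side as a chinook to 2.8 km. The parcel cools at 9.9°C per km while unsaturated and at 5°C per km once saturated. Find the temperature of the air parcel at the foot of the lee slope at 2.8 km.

Dry to 1600 m: -9.9 × 1.4 km = -13.86°C, so T = 13.54°C.
Saturated to 4000 m: -5 × 2.4 km = -12°C, so T = 1.54°C.
Dry descent to 2800 m: +9.9 × 1.2 km = +11.88°C, so T = 13.42°C.

13.42°C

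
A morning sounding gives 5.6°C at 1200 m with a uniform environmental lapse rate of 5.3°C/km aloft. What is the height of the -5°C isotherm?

Height above start = (5.6 − (-5)) / 5.3 = 2 km
Altitude = 1200 m + 2000 m = 3200 m

3200 m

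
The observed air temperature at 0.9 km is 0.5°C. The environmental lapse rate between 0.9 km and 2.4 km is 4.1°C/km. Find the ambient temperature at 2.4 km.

900–2400 m, environmental: Δz = 1.5 km ⇒ ΔT = -6.15°C; T = -5.65°C

-5.65°C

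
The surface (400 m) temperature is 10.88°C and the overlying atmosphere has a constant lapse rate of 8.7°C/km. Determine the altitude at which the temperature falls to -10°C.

2800 m

Height above start = (10.88 − (-10)) / 8.7 = 2.4 km
Altitude = 400 m + 2400 m = 2800 m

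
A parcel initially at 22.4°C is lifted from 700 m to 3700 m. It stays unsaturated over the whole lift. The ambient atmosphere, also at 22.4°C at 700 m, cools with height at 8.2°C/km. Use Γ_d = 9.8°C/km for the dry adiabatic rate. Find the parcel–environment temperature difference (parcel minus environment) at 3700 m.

Parcel:
  700–3700 m, dry: Δz = 3 km ⇒ ΔT = -29.4°C; T = -7°C
Environment:
  700–3700 m, environment: Δz = 3 km ⇒ ΔT = -24.6°C; T = -2.2°C
T_parcel − T_env = -7 − (-2.2) = -4.8°C

-4.8°C (parcel cooler than environment)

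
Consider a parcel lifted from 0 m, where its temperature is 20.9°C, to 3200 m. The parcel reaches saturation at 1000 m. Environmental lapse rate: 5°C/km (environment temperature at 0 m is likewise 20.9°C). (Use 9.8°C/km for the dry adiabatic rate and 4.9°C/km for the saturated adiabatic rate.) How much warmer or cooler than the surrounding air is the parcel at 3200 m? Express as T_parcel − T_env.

Parcel:
  From 0 m to 1000 m (dry): cools by 9.8 × 1 = 9.8°C, giving 11.1°C.
  From 1000 m to 3200 m (saturated): cools by 4.9 × 2.2 = 10.78°C, giving 0.32°C.
Environment:
  From 0 m to 3200 m (environment): cools by 5 × 3.2 = 16°C, giving 4.9°C.
T_parcel − T_env = 0.32 − 4.9 = -4.58°C

-4.58°C (parcel cooler than environment)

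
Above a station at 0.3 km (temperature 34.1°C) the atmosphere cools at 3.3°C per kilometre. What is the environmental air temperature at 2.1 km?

28.16°C

From 300 m to 2100 m (environmental): cools by 3.3 × 1.8 = 5.94°C, giving 28.16°C.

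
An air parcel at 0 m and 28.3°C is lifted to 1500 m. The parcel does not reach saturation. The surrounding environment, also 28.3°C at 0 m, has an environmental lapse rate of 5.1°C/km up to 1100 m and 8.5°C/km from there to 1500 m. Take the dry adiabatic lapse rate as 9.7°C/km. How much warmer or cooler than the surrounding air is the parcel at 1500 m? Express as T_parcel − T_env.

Parcel:
  From 0 m to 1500 m (dry): cools by 9.7 × 1.5 = 14.55°C, giving 13.75°C.
Environment:
  From 0 m to 1100 m (environment, lower layer): cools by 5.1 × 1.1 = 5.61°C, giving 22.69°C.
  From 1100 m to 1500 m (environment, upper layer): cools by 8.5 × 0.4 = 3.4°C, giving 19.29°C.
T_parcel − T_env = 13.75 − 19.29 = -5.54°C

-5.54°C (parcel cooler than environment)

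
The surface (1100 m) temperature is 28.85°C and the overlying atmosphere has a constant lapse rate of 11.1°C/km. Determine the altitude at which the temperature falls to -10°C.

Height above start = (28.85 − (-10)) / 11.1 = 3.5 km
Altitude = 1100 m + 3500 m = 4600 m

4600 m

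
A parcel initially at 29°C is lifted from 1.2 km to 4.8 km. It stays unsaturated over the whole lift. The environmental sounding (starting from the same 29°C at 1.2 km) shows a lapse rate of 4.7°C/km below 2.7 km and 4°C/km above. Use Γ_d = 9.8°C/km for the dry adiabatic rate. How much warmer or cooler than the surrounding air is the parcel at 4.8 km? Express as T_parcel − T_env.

-19.83°C (parcel cooler than environment)

Parcel:
  From 1200 m to 4800 m (dry): cools by 9.8 × 3.6 = 35.28°C, giving -6.28°C.
Environment:
  From 1200 m to 2700 m (environment, lower layer): cools by 4.7 × 1.5 = 7.05°C, giving 21.95°C.
  From 2700 m to 4800 m (environment, upper layer): cools by 4 × 2.1 = 8.4°C, giving 13.55°C.
T_parcel − T_env = -6.28 − 13.55 = -19.83°C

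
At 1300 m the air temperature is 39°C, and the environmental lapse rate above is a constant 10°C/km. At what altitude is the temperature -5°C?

5700 m

Height above start = (39 − (-5)) / 10 = 4.4 km
Altitude = 1300 m + 4400 m = 5700 m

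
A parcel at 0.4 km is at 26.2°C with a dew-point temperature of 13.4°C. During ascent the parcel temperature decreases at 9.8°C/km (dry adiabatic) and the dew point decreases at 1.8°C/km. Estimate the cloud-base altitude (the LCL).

T and T_d converge at 9.8 − 1.8 = 8°C per km
Height above start = (26.2 − 13.4) / 8 = 1.6 km
LCL altitude = 400 m + 1600 m = 2000 m

2 km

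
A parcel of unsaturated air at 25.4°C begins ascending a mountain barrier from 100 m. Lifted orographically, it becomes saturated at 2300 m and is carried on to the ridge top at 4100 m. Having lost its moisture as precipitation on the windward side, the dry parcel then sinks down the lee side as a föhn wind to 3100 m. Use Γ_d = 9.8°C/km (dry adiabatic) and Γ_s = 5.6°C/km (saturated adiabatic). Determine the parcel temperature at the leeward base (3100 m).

Dry to 2300 m: -9.8 × 2.2 km = -21.56°C, so T = 3.84°C.
Saturated to 4100 m: -5.6 × 1.8 km = -10.08°C, so T = -6.24°C.
Dry descent to 3100 m: +9.8 × 1 km = +9.8°C, so T = 3.56°C.

3.56°C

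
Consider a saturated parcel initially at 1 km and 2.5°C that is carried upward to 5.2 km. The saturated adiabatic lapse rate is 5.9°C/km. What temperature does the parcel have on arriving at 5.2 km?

-22.28°C

From 1000 m to 5200 m (saturated adiabatic): cools by 5.9 × 4.2 = 24.78°C, giving -22.28°C.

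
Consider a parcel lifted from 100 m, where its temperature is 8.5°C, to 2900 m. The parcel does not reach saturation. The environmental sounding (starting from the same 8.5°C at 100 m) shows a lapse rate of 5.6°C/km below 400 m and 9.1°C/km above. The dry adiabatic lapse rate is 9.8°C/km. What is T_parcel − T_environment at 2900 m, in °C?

-3.01°C (parcel cooler than environment)

Parcel:
  100–2900 m, dry: Δz = 2.8 km ⇒ ΔT = -27.44°C; T = -18.94°C
Environment:
  100–400 m, environment, lower layer: Δz = 0.3 km ⇒ ΔT = -1.68°C; T = 6.82°C
  400–2900 m, environment, upper layer: Δz = 2.5 km ⇒ ΔT = -22.75°C; T = -15.93°C
T_parcel − T_env = -18.94 − (-15.93) = -3.01°C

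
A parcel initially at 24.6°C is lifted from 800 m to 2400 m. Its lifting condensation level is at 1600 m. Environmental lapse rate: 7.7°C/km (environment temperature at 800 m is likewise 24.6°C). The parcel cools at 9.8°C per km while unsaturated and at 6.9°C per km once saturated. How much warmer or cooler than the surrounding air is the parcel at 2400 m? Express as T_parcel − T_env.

-1.04°C (parcel cooler than environment)

Parcel:
  800–1600 m, dry: Δz = 0.8 km ⇒ ΔT = -7.84°C; T = 16.76°C
  1600–2400 m, saturated: Δz = 0.8 km ⇒ ΔT = -5.52°C; T = 11.24°C
Environment:
  800–2400 m, environment: Δz = 1.6 km ⇒ ΔT = -12.32°C; T = 12.28°C
T_parcel − T_env = 11.24 − 12.28 = -1.04°C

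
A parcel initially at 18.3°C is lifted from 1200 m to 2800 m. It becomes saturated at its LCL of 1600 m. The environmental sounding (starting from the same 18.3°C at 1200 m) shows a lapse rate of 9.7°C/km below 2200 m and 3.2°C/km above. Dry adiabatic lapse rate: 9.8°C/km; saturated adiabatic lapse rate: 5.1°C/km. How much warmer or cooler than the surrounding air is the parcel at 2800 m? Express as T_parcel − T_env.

Parcel:
  1200–1600 m, dry: Δz = 0.4 km ⇒ ΔT = -3.92°C; T = 14.38°C
  1600–2800 m, saturated: Δz = 1.2 km ⇒ ΔT = -6.12°C; T = 8.26°C
Environment:
  1200–2200 m, environment, lower layer: Δz = 1 km ⇒ ΔT = -9.7°C; T = 8.6°C
  2200–2800 m, environment, upper layer: Δz = 0.6 km ⇒ ΔT = -1.92°C; T = 6.68°C
T_parcel − T_env = 8.26 − 6.68 = +1.58°C

+1.58°C (parcel warmer than environment)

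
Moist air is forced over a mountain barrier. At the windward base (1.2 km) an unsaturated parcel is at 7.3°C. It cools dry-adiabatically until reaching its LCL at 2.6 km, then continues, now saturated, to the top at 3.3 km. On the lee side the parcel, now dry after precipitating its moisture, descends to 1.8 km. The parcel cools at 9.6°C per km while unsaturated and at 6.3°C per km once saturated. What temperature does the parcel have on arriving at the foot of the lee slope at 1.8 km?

From 1200 m to 2600 m (dry): cools by 9.6 × 1.4 = 13.44°C, giving -6.14°C.
From 2600 m to 3300 m (saturated): cools by 6.3 × 0.7 = 4.41°C, giving -10.55°C.
From 3300 m to 1800 m (dry descent): warms by 9.6 × 1.5 = 14.4°C, giving 3.85°C.

3.85°C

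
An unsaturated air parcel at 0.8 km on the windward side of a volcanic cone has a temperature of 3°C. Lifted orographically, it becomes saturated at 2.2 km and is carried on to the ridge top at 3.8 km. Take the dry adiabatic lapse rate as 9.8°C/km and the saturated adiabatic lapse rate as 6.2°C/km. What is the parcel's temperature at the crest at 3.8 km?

-20.64°C

800–2200 m, dry: Δz = 1.4 km ⇒ ΔT = -13.72°C; T = -10.72°C
2200–3800 m, saturated: Δz = 1.6 km ⇒ ΔT = -9.92°C; T = -20.64°C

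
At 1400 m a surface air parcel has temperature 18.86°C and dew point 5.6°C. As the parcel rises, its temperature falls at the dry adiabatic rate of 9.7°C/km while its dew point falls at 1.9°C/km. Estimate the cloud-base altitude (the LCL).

T and T_d converge at 9.7 − 1.9 = 7.8°C per km
Height above start = (18.86 − 5.6) / 7.8 = 1.7 km
LCL altitude = 1400 m + 1700 m = 3100 m

3100 m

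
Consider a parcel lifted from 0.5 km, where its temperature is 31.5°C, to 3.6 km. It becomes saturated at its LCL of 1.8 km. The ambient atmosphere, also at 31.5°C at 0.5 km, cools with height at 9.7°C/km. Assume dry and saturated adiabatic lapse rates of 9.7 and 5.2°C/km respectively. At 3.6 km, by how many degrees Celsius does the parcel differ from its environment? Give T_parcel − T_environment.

Parcel:
  Dry to 1800 m: -9.7 × 1.3 km = -12.61°C, so T = 18.89°C.
  Saturated to 3600 m: -5.2 × 1.8 km = -9.36°C, so T = 9.53°C.
Environment:
  Environment to 3600 m: -9.7 × 3.1 km = -30.07°C, so T = 1.43°C.
T_parcel − T_env = 9.53 − 1.43 = +8.1°C

+8.1°C (parcel warmer than environment)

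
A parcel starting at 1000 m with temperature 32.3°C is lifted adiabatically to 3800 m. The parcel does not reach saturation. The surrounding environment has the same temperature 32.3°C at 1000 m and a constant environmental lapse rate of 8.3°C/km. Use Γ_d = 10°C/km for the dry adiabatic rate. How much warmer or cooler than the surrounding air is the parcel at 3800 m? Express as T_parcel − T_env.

Parcel:
  From 1000 m to 3800 m (dry): cools by 10 × 2.8 = 28°C, giving 4.3°C.
Environment:
  From 1000 m to 3800 m (environment): cools by 8.3 × 2.8 = 23.24°C, giving 9.06°C.
T_parcel − T_env = 4.3 − 9.06 = -4.76°C

-4.76°C (parcel cooler than environment)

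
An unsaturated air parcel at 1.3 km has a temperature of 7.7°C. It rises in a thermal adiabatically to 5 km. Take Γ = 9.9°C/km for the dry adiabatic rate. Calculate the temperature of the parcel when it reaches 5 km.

1300–5000 m, dry adiabatic: Δz = 3.7 km ⇒ ΔT = -36.63°C; T = -28.93°C

-28.93°C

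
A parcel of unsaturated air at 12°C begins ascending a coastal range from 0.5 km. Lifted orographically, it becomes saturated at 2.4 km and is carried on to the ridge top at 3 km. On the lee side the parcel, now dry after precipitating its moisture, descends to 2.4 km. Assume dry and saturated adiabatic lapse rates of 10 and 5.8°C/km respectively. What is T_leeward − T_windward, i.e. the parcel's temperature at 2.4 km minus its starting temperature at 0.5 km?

-16.48°C

500–2400 m, dry: Δz = 1.9 km ⇒ ΔT = -19°C; T = -7°C
2400–3000 m, saturated: Δz = 0.6 km ⇒ ΔT = -3.48°C; T = -10.48°C
3000–2400 m, dry descent: Δz = 0.6 km ⇒ ΔT = +6°C; T = -4.48°C
Net change vs windward start: -4.48 − 12 = -16.48°C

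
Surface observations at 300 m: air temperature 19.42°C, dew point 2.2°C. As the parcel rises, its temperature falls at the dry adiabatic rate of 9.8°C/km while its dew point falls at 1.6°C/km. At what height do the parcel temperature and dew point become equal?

2400 m

T and T_d converge at 9.8 − 1.6 = 8.2°C per km
Height above start = (19.42 − 2.2) / 8.2 = 2.1 km
LCL altitude = 300 m + 2100 m = 2400 m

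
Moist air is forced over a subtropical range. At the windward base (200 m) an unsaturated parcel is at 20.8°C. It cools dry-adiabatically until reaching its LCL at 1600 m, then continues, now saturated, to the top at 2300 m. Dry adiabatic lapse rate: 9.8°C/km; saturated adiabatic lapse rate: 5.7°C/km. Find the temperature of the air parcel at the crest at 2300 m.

3.09°C

From 200 m to 1600 m (dry): cools by 9.8 × 1.4 = 13.72°C, giving 7.08°C.
From 1600 m to 2300 m (saturated): cools by 5.7 × 0.7 = 3.99°C, giving 3.09°C.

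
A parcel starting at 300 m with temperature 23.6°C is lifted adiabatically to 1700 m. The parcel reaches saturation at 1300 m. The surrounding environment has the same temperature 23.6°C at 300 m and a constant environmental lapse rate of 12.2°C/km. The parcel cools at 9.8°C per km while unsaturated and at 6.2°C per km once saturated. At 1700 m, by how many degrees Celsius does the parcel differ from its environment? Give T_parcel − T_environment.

+4.8°C (parcel warmer than environment)

Parcel:
  From 300 m to 1300 m (dry): cools by 9.8 × 1 = 9.8°C, giving 13.8°C.
  From 1300 m to 1700 m (saturated): cools by 6.2 × 0.4 = 2.48°C, giving 11.32°C.
Environment:
  From 300 m to 1700 m (environment): cools by 12.2 × 1.4 = 17.08°C, giving 6.52°C.
T_parcel − T_env = 11.32 − 6.52 = +4.8°C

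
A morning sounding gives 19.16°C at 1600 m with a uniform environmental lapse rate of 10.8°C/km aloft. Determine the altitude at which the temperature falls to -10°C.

Height above start = (19.16 − (-10)) / 10.8 = 2.7 km
Altitude = 1600 m + 2700 m = 4300 m

4300 m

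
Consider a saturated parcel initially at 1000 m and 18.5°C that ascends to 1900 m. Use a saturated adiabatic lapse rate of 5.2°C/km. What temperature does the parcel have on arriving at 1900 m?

From 1000 m to 1900 m (saturated adiabatic): cools by 5.2 × 0.9 = 4.68°C, giving 13.82°C.

13.82°C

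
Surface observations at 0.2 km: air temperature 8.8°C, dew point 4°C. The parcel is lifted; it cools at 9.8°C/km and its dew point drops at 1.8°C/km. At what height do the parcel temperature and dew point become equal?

T and T_d converge at 9.8 − 1.8 = 8°C per km
Height above start = (8.8 − 4) / 8 = 0.6 km
LCL altitude = 200 m + 600 m = 800 m

0.8 km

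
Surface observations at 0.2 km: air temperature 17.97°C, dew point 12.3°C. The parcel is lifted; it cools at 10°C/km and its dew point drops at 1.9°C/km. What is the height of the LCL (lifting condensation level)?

0.9 km

T and T_d converge at 10 − 1.9 = 8.1°C per km
Height above start = (17.97 − 12.3) / 8.1 = 0.7 km
LCL altitude = 200 m + 700 m = 900 m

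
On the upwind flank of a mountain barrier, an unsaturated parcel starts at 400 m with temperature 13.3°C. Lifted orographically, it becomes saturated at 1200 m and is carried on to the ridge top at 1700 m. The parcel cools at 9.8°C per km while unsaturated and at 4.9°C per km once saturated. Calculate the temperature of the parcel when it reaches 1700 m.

3.01°C

400–1200 m, dry: Δz = 0.8 km ⇒ ΔT = -7.84°C; T = 5.46°C
1200–1700 m, saturated: Δz = 0.5 km ⇒ ΔT = -2.45°C; T = 3.01°C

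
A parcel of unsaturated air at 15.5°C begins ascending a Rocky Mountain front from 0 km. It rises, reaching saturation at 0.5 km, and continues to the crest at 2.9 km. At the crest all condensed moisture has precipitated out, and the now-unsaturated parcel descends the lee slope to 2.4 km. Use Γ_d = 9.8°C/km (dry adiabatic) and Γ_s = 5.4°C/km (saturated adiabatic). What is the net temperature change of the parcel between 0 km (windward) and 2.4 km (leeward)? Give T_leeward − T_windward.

-12.96°C

0–500 m, dry: Δz = 0.5 km ⇒ ΔT = -4.9°C; T = 10.6°C
500–2900 m, saturated: Δz = 2.4 km ⇒ ΔT = -12.96°C; T = -2.36°C
2900–2400 m, dry descent: Δz = 0.5 km ⇒ ΔT = +4.9°C; T = 2.54°C
Net change vs windward start: 2.54 − 15.5 = -12.96°C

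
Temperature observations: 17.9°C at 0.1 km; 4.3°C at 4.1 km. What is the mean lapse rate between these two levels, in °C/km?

Γ = −ΔT/Δz = (17.9 − 4.3) / (4100 − 100) m
  = 13.6°C / 4 km = 3.4°C/km

3.4°C/km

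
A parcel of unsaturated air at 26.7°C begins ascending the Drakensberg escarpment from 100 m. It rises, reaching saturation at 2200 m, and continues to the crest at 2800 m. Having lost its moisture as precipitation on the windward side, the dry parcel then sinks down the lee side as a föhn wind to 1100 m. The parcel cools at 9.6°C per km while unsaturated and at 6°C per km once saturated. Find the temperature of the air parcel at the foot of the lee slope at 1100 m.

19.26°C

Dry to 2200 m: -9.6 × 2.1 km = -20.16°C, so T = 6.54°C.
Saturated to 2800 m: -6 × 0.6 km = -3.6°C, so T = 2.94°C.
Dry descent to 1100 m: +9.6 × 1.7 km = +16.32°C, so T = 19.26°C.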